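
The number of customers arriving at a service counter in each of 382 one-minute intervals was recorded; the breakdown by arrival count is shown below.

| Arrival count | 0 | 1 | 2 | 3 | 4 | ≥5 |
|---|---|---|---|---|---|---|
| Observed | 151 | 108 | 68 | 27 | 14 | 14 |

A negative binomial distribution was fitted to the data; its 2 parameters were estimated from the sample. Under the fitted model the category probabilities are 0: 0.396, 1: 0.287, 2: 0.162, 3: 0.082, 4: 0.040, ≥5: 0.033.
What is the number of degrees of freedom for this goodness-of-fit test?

There are k = 6 categories and 2 parameters estimated from the data, so df = 6 − 1 − 2 = 3.

3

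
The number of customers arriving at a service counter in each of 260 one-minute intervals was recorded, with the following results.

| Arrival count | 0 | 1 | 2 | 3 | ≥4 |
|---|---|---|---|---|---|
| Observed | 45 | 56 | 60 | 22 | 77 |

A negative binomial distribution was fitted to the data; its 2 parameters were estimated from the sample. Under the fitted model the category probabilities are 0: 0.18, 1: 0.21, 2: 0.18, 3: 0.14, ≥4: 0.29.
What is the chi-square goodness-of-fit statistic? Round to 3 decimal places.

Expected counts E_i = n·p_i: 260×0.18 = 46.8, 260×0.21 = 54.6, 260×0.18 = 46.8, 260×0.14 = 36.4, 260×0.29 = 75.4.
0: (45 − 46.8)²/46.8 = 3.24/46.8 = 0.0692
1: (56 − 54.6)²/54.6 = 1.96/54.6 = 0.0359
2: (60 − 46.8)²/46.8 = 174.24/46.8 = 3.7231
3: (22 − 36.4)²/36.4 = 207.36/36.4 = 5.6967
≥4: (77 − 75.4)²/75.4 = 2.56/75.4 = 0.0340
Sum = 9.559

9.559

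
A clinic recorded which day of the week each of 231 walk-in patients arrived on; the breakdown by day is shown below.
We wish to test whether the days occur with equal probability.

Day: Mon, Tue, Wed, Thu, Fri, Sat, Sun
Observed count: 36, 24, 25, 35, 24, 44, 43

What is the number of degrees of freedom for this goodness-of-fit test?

6

There are k = 7 categories and no parameters were estimated from the data, so df = 7 − 1 = 6.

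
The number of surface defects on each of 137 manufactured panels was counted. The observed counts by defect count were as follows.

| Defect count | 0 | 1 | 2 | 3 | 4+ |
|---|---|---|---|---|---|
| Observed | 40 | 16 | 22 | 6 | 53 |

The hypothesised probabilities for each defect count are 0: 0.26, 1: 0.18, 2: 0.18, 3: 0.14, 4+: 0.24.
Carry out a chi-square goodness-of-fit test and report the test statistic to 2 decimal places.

25.24

Expected counts E_i = n·p_i: 137×0.26 = 35.62, 137×0.18 = 24.66, 137×0.18 = 24.66, 137×0.14 = 19.18, 137×0.24 = 32.88.
0: (40 − 35.62)²/35.62 = 19.1844/35.62 = 0.539
1: (16 − 24.66)²/24.66 = 74.9956/24.66 = 3.041
2: (22 − 24.66)²/24.66 = 7.0756/24.66 = 0.287
3: (6 − 19.18)²/19.18 = 173.7124/19.18 = 9.057
4+: (53 − 32.88)²/32.88 = 404.8144/32.88 = 12.312
Sum = 25.24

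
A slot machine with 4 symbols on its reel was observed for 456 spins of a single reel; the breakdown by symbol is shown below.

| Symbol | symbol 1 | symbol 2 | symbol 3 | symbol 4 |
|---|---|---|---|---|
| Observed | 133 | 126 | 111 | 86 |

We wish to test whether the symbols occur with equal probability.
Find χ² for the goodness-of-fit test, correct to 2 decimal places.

11.39

Expected count for each of the 4 categories: 456/4 = 114.
χ² = (133−114)²/114 + (126−114)²/114 + (111−114)²/114 + (86−114)²/114
   = 3.167 + 1.263 + 0.079 + 6.877
Sum = 11.39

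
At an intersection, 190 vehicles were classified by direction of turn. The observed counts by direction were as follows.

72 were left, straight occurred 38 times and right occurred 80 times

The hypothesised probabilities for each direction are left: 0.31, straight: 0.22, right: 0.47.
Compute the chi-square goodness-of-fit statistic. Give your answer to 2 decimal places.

4.23

Expected counts E_i = n·p_i: 190×0.31 = 58.9, 190×0.22 = 41.8, 190×0.47 = 89.3.
cat           O        E   (O−E)²/E
left         72     58.9      2.914
straight     38     41.8      0.345
right        80     89.3      0.969
Sum = 4.23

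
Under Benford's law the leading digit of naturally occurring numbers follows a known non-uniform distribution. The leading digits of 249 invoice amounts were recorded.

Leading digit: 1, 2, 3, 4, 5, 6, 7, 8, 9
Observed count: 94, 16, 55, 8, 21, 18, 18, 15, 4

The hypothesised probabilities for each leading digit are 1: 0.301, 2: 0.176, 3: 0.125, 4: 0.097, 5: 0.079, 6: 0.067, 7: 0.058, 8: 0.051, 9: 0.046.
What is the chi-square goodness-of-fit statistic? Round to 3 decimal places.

Expected counts E_i = n·p_i: 249×0.301 = 74.949, 249×0.176 = 43.824, 249×0.125 = 31.125, 249×0.097 = 24.153, 249×0.079 = 19.671, 249×0.067 = 16.683, 249×0.058 = 14.442, 249×0.051 = 12.699, 249×0.046 = 11.454.
χ² = (94−74.949)²/74.949 + (16−43.824)²/43.824 + (55−31.125)²/31.125 + (8−24.153)²/24.153 + (21−19.671)²/19.671 + (18−16.683)²/16.683 + (18−14.442)²/14.442 + (15−12.699)²/12.699 + (4−11.454)²/11.454
   = 4.8425 + 17.6655 + 18.3138 + 10.8028 + 0.0898 + 0.1040 + 0.8766 + 0.4169 + 4.8509
Sum = 57.963

57.963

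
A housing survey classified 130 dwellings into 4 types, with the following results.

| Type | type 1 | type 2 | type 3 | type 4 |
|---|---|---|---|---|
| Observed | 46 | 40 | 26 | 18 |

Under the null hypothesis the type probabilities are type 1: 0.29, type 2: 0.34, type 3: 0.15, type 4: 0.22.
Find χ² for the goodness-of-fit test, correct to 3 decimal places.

8.322

Expected counts E_i = n·p_i: 130×0.29 = 37.7, 130×0.34 = 44.2, 130×0.15 = 19.5, 130×0.22 = 28.6.
type 1: (46 − 37.7)²/37.7 = 68.89/37.7 = 1.8273
type 2: (40 − 44.2)²/44.2 = 17.64/44.2 = 0.3991
type 3: (26 − 19.5)²/19.5 = 42.25/19.5 = 2.1667
type 4: (18 − 28.6)²/28.6 = 112.36/28.6 = 3.9287
Sum = 8.322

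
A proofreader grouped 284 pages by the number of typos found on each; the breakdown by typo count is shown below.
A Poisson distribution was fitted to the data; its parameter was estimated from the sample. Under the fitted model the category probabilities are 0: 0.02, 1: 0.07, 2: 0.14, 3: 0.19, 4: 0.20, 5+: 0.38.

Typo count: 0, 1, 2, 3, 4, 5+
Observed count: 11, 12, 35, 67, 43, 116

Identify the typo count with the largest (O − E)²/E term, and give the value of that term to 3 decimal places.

Expected counts E_i = n·p_i: 284×0.02 = 5.68, 284×0.07 = 19.88, 284×0.14 = 39.76, 284×0.19 = 53.96, 284×0.20 = 56.8, 284×0.38 = 107.92.
cat         O        E   (O−E)²/E
0          11     5.68     4.9828
1          12    19.88     3.1235
2          35    39.76     0.5699
3          67    53.96     3.1513
4          43     56.8     3.3528
5+        116   107.92     0.6050
The largest term is for 0: 4.983.

0, 4.983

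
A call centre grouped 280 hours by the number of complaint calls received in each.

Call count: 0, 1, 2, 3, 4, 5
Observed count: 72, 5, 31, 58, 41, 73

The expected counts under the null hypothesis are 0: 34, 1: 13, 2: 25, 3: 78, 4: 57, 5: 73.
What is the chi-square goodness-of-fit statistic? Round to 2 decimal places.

58.45

cat         O        E   (O−E)²/E
0          72       34     42.471
1           5       13      4.923
2          31       25      1.440
3          58       78      5.128
4          41       57      4.491
5          73       73      0.000
Sum = 58.45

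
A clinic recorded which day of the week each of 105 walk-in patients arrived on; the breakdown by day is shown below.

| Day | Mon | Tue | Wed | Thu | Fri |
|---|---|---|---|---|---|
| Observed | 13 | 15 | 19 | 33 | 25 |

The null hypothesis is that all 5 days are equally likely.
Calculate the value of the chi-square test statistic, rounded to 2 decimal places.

Expected count for each of the 5 categories: 105/5 = 21.
χ² = (13−21)²/21 + (15−21)²/21 + (19−21)²/21 + (33−21)²/21 + (25−21)²/21
   = 3.048 + 1.714 + 0.190 + 6.857 + 0.762
Sum = 12.57

12.57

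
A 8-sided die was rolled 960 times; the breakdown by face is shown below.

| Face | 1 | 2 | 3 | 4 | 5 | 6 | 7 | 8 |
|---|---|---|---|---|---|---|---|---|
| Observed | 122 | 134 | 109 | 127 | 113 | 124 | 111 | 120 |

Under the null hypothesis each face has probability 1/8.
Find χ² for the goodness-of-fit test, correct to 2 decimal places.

Under H₀ each category has probability 1/8, so each expected count is 960/8 = 120.
cat         O        E   (O−E)²/E
1         122      120      0.033
2         134      120      1.633
3         109      120      1.008
4         127      120      0.408
5         113      120      0.408
6         124      120      0.133
7         111      120      0.675
8         120      120      0.000
Sum = 4.30

4.30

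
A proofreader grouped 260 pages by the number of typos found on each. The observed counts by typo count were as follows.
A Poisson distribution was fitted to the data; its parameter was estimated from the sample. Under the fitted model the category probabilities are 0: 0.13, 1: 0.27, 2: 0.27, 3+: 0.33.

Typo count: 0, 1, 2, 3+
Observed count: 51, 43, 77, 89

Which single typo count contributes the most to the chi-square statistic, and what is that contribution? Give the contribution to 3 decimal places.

Expected counts E_i = n·p_i: 260×0.13 = 33.8, 260×0.27 = 70.2, 260×0.27 = 70.2, 260×0.33 = 85.8.
cat         O        E   (O−E)²/E
0          51     33.8     8.7527
1          43     70.2    10.5390
2          77     70.2     0.6587
3+         89     85.8     0.1193
The largest term is for 1: 10.539.

1, 10.539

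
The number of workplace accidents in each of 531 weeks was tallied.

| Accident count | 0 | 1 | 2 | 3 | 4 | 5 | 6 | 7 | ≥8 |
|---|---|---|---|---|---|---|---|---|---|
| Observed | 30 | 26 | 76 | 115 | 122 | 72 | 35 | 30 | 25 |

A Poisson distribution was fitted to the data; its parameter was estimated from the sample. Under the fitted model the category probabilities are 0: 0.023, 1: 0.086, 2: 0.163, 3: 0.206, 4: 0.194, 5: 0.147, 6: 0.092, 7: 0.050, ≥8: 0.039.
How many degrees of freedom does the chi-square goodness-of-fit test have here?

7

There are k = 9 categories and 1 parameter estimated from the data, so df = 9 − 1 − 1 = 7.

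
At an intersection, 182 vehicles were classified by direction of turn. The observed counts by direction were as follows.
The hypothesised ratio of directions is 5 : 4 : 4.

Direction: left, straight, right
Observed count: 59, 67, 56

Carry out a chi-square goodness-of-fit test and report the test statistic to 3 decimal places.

Ratio total = 13. Expected counts: 182×5/13 = 70, 182×4/13 = 56, 182×4/13 = 56.
cat           O        E   (O−E)²/E
left         59       70     1.7286
straight     67       56     2.1607
right        56       56     0.0000
Sum = 3.889

3.889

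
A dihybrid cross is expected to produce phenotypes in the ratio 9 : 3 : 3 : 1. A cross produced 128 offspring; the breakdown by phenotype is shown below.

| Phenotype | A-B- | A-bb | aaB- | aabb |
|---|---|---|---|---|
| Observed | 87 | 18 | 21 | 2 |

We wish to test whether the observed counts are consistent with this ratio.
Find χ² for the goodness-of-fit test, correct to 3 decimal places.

Ratio total = 16. Expected counts: 128×9/16 = 72, 128×3/16 = 24, 128×3/16 = 24, 128×1/16 = 8.
cat         O        E   (O−E)²/E
A-B-       87       72     3.1250
A-bb       18       24     1.5000
aaB-       21       24     0.3750
aabb        2        8     4.5000
Sum = 9.500

9.500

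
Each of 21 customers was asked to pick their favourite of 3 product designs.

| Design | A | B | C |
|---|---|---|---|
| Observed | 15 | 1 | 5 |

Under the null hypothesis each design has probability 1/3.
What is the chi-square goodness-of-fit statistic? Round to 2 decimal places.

Under H₀ each category has probability 1/3, so each expected count is 21/3 = 7.
cat         O        E   (O−E)²/E
A          15        7      9.143
B           1        7      5.143
C           5        7      0.571
Sum = 14.86

14.86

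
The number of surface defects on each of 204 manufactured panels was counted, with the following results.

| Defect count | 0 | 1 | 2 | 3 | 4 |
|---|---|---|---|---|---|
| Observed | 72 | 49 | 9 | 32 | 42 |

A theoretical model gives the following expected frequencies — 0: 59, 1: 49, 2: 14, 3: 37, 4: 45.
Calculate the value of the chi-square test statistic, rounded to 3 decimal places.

5.526

0: (72 − 59)²/59 = 169/59 = 2.8644
1: (49 − 49)²/49 = 0/49 = 0.0000
2: (9 − 14)²/14 = 25/14 = 1.7857
3: (32 − 37)²/37 = 25/37 = 0.6757
4: (42 − 45)²/45 = 9/45 = 0.2000
Sum = 5.526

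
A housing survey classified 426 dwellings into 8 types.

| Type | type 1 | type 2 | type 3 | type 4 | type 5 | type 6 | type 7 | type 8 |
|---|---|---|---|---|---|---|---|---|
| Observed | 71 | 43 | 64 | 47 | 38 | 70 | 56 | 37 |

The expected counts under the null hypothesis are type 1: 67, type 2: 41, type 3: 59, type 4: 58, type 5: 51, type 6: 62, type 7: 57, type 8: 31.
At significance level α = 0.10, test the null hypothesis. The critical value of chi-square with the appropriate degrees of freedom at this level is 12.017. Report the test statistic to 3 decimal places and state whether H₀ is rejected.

8.371; do not reject

χ² = (71−67)²/67 + (43−41)²/41 + (64−59)²/59 + (47−58)²/58 + (38−51)²/51 + (70−62)²/62 + (56−57)²/57 + (37−31)²/31
   = 0.2388 + 0.0976 + 0.4237 + 2.0862 + 3.3137 + 1.0323 + 0.0175 + 1.1613
Sum = 8.371
df = 7. Since 8.371 < 12.017, we do not reject H₀.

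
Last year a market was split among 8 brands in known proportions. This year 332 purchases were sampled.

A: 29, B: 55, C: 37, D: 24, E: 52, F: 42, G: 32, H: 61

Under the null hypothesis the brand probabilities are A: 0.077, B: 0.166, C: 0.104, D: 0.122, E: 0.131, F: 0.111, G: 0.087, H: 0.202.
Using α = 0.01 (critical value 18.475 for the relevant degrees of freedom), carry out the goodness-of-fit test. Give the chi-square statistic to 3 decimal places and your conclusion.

10.632; do not reject

Expected counts E_i = n·p_i: 332×0.077 = 25.564, 332×0.166 = 55.112, 332×0.104 = 34.528, 332×0.122 = 40.504, 332×0.131 = 43.492, 332×0.111 = 36.852, 332×0.087 = 28.884, 332×0.202 = 67.064.
cat         O        E   (O−E)²/E
A          29   25.564     0.4618
B          55   55.112     0.0002
C          37   34.528     0.1770
D          24   40.504     6.7248
E          52   43.492     1.6644
F          42   36.852     0.7191
G          32   28.884     0.3362
H          61   67.064     0.5483
Sum = 10.632
df = 7. Since 10.632 < 18.475, we do not reject H₀.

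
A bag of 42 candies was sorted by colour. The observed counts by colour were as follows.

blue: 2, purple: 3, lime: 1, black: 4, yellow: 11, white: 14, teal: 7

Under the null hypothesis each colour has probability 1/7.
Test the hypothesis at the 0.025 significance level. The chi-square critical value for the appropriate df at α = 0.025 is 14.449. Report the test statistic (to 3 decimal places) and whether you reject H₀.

24.000; reject

Under H₀ each category has probability 1/7, so each expected count is 42/7 = 6.
cat         O        E   (O−E)²/E
blue        2        6     2.6667
purple      3        6     1.5000
lime        1        6     4.1667
black       4        6     0.6667
yellow     11        6     4.1667
white      14        6    10.6667
teal        7        6     0.1667
Sum = 24.000
df = 6. Since 24.000 > 14.449, we reject H₀.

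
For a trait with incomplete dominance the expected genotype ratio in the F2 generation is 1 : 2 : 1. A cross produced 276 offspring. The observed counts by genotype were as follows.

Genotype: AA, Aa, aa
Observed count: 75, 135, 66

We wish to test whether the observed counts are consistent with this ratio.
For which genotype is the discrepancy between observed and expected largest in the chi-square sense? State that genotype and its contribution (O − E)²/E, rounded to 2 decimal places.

AA, 0.52

Ratio total = 4. Expected counts: 276×1/4 = 69, 276×2/4 = 138, 276×1/4 = 69.
cat         O        E   (O−E)²/E
AA         75       69      0.522
Aa        135      138      0.065
aa         66       69      0.130
The largest term is for AA: 0.52.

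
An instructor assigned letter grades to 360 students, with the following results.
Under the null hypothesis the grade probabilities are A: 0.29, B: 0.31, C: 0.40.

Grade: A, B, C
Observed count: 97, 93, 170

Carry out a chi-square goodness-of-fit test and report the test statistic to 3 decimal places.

Expected counts E_i = n·p_i: 360×0.29 = 104.4, 360×0.31 = 111.6, 360×0.40 = 144.
A: (97 − 104.4)²/104.4 = 54.76/104.4 = 0.5245
B: (93 − 111.6)²/111.6 = 345.96/111.6 = 3.1000
C: (170 − 144)²/144 = 676/144 = 4.6944
Sum = 8.319

8.319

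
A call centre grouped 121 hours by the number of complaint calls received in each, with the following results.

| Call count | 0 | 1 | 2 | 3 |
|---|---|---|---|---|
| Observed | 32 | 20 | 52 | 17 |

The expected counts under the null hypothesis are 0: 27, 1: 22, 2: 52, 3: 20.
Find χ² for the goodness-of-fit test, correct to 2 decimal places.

0: (32 − 27)²/27 = 25/27 = 0.926
1: (20 − 22)²/22 = 4/22 = 0.182
2: (52 − 52)²/52 = 0/52 = 0.000
3: (17 − 20)²/20 = 9/20 = 0.450
Sum = 1.56

1.56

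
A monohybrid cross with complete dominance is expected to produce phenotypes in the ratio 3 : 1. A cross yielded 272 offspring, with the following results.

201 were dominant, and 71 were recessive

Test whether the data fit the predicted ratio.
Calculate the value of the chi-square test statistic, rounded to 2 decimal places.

0.18

Ratio total = 4. Expected counts: 272×3/4 = 204, 272×1/4 = 68.
dominant: (201 − 204)²/204 = 9/204 = 0.044
recessive: (71 − 68)²/68 = 9/68 = 0.132
Sum = 0.18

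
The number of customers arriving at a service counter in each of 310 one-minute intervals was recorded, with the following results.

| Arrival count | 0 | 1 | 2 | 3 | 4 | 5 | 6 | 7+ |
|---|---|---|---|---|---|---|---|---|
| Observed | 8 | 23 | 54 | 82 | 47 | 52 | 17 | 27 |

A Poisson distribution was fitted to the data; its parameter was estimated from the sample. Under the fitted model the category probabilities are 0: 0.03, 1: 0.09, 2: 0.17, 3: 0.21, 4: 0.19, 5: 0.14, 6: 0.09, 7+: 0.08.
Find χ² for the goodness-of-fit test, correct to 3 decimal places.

Expected counts E_i = n·p_i: 310×0.03 = 9.3, 310×0.09 = 27.9, 310×0.17 = 52.7, 310×0.21 = 65.1, 310×0.19 = 58.9, 310×0.14 = 43.4, 310×0.09 = 27.9, 310×0.08 = 24.8.
cat         O        E   (O−E)²/E
0           8      9.3     0.1817
1          23     27.9     0.8606
2          54     52.7     0.0321
3          82     65.1     4.3873
4          47     58.9     2.4042
5          52     43.4     1.7041
6          17     27.9     4.2584
7+         27     24.8     0.1952
Sum = 14.024

14.024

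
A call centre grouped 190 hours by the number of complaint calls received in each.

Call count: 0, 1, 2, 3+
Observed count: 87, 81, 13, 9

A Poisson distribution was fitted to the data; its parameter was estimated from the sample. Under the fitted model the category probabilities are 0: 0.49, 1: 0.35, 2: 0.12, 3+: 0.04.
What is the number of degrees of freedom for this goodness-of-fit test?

2

There are k = 4 categories and 1 parameter estimated from the data, so df = 4 − 1 − 1 = 2.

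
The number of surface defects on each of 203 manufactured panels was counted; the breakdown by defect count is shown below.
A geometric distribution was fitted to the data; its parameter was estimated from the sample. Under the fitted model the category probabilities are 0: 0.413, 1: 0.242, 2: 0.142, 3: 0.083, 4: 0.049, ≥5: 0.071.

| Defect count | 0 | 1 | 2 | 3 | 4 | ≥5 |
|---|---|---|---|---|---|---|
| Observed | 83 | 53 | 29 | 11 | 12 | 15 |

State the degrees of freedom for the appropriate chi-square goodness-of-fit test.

4

There are k = 6 categories and 1 parameter estimated from the data, so df = 6 − 1 − 1 = 4.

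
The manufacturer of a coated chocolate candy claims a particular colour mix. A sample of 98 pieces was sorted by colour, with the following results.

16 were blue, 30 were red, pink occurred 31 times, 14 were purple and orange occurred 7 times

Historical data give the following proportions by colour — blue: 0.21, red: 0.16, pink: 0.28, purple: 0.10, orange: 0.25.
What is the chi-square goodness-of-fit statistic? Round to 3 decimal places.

Expected counts E_i = n·p_i: 98×0.21 = 20.58, 98×0.16 = 15.68, 98×0.28 = 27.44, 98×0.10 = 9.8, 98×0.25 = 24.5.
blue: (16 − 20.58)²/20.58 = 20.9764/20.58 = 1.0193
red: (30 − 15.68)²/15.68 = 205.0624/15.68 = 13.0780
pink: (31 − 27.44)²/27.44 = 12.6736/27.44 = 0.4619
purple: (14 − 9.8)²/9.8 = 17.64/9.8 = 1.8000
orange: (7 − 24.5)²/24.5 = 306.25/24.5 = 12.5000
Sum = 28.859

28.859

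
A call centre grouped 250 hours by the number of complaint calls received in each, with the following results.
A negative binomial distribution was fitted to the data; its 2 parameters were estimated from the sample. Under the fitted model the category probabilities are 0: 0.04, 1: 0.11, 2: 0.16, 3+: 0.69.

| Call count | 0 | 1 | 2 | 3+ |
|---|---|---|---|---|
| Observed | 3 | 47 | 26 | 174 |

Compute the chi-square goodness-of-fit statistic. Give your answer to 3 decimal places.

23.640

Expected counts E_i = n·p_i: 250×0.04 = 10, 250×0.11 = 27.5, 250×0.16 = 40, 250×0.69 = 172.5.
cat         O        E   (O−E)²/E
0           3       10     4.9000
1          47     27.5    13.8273
2          26       40     4.9000
3+        174    172.5     0.0130
Sum = 23.640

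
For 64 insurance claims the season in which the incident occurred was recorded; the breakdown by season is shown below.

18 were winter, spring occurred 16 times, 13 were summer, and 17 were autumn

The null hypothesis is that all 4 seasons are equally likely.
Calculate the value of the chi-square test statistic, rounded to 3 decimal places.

Expected count for each of the 4 categories: 64/4 = 16.
cat         O        E   (O−E)²/E
winter     18       16     0.2500
spring     16       16     0.0000
summer     13       16     0.5625
autumn     17       16     0.0625
Sum = 0.875

0.875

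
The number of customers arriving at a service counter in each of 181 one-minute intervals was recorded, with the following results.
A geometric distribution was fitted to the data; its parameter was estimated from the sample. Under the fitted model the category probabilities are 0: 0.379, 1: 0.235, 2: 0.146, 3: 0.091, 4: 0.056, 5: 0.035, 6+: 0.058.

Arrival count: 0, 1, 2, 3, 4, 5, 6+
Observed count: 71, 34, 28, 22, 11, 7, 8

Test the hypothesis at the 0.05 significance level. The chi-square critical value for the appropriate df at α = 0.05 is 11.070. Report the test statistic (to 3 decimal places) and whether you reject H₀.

4.484; do not reject

Expected counts E_i = n·p_i: 181×0.379 = 68.599, 181×0.235 = 42.535, 181×0.146 = 26.426, 181×0.091 = 16.471, 181×0.056 = 10.136, 181×0.035 = 6.335, 181×0.058 = 10.498.
0: (71 − 68.599)²/68.599 = 5.764801/68.599 = 0.0840
1: (34 − 42.535)²/42.535 = 72.846225/42.535 = 1.7126
2: (28 − 26.426)²/26.426 = 2.477476/26.426 = 0.0938
3: (22 − 16.471)²/16.471 = 30.569841/16.471 = 1.8560
4: (11 − 10.136)²/10.136 = 0.746496/10.136 = 0.0736
5: (7 − 6.335)²/6.335 = 0.442225/6.335 = 0.0698
6+: (8 − 10.498)²/10.498 = 6.240004/10.498 = 0.5944
Sum = 4.484
df = 5. Since 4.484 < 11.070, we do not reject H₀.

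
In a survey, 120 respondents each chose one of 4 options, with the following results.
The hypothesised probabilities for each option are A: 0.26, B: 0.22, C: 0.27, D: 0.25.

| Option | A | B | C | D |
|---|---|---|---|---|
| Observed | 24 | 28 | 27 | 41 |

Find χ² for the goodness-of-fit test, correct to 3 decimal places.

6.692

Expected counts E_i = n·p_i: 120×0.26 = 31.2, 120×0.22 = 26.4, 120×0.27 = 32.4, 120×0.25 = 30.
cat         O        E   (O−E)²/E
A          24     31.2     1.6615
B          28     26.4     0.0970
C          27     32.4     0.9000
D          41       30     4.0333
Sum = 6.692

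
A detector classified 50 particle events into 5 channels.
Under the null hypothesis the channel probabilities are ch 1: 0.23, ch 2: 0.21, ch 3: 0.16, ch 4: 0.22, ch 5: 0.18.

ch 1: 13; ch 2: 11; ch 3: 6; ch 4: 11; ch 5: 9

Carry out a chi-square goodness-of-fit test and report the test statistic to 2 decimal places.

Expected counts E_i = n·p_i: 50×0.23 = 11.5, 50×0.21 = 10.5, 50×0.16 = 8, 50×0.22 = 11, 50×0.18 = 9.
cat         O        E   (O−E)²/E
ch 1       13     11.5      0.196
ch 2       11     10.5      0.024
ch 3        6        8      0.500
ch 4       11       11      0.000
ch 5        9        9      0.000
Sum = 0.72

0.72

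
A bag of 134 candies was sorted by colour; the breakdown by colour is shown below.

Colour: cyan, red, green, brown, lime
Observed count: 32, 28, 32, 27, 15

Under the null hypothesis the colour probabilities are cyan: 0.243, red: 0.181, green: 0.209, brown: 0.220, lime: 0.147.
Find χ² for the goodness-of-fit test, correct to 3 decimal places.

2.487

Expected counts E_i = n·p_i: 134×0.243 = 32.562, 134×0.181 = 24.254, 134×0.209 = 28.006, 134×0.220 = 29.48, 134×0.147 = 19.698.
cat         O        E   (O−E)²/E
cyan       32   32.562     0.0097
red        28   24.254     0.5786
green      32   28.006     0.5696
brown      27    29.48     0.2086
lime       15   19.698     1.1205
Sum = 2.487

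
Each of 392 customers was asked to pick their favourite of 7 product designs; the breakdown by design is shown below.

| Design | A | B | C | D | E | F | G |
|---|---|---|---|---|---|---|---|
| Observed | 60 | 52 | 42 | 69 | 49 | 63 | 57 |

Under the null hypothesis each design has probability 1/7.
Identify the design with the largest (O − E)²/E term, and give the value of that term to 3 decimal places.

C, 3.500

Expected count for each of the 7 categories: 392/7 = 56.
cat         O        E   (O−E)²/E
A          60       56     0.2857
B          52       56     0.2857
C          42       56     3.5000
D          69       56     3.0179
E          49       56     0.8750
F          63       56     0.8750
G          57       56     0.0179
The largest term is for C: 3.500.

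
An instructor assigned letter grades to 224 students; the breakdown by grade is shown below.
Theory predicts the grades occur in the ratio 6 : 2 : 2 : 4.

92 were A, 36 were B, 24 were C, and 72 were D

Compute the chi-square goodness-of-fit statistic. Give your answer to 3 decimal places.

Ratio total = 14. Expected counts: 224×6/14 = 96, 224×2/14 = 32, 224×2/14 = 32, 224×4/14 = 64.
χ² = (92−96)²/96 + (36−32)²/32 + (24−32)²/32 + (72−64)²/64
   = 0.1667 + 0.5000 + 2.0000 + 1.0000
Sum = 3.667

3.667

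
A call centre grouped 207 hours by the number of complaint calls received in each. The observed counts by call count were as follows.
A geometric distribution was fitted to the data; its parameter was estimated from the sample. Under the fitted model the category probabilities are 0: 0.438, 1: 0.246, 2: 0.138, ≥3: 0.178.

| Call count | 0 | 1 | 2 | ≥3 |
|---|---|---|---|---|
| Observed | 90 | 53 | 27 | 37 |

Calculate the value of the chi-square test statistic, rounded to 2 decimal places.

Expected counts E_i = n·p_i: 207×0.438 = 90.666, 207×0.246 = 50.922, 207×0.138 = 28.566, 207×0.178 = 36.846.
χ² = (90−90.666)²/90.666 + (53−50.922)²/50.922 + (27−28.566)²/28.566 + (37−36.846)²/36.846
   = 0.005 + 0.085 + 0.086 + 0.001
Sum = 0.18

0.18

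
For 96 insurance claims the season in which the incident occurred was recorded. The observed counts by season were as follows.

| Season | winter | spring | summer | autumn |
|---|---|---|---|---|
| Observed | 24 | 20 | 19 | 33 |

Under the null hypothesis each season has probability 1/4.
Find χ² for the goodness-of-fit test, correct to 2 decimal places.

Under H₀ each category has probability 1/4, so each expected count is 96/4 = 24.
winter: (24 − 24)²/24 = 0/24 = 0.000
spring: (20 − 24)²/24 = 16/24 = 0.667
summer: (19 − 24)²/24 = 25/24 = 1.042
autumn: (33 − 24)²/24 = 81/24 = 3.375
Sum = 5.08

5.08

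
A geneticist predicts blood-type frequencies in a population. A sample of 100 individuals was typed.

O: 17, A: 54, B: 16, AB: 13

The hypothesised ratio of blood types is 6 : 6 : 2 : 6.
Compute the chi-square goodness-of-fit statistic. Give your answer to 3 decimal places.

38.067

Ratio total = 20. Expected counts: 100×6/20 = 30, 100×6/20 = 30, 100×2/20 = 10, 100×6/20 = 30.
cat         O        E   (O−E)²/E
O          17       30     5.6333
A          54       30    19.2000
B          16       10     3.6000
AB         13       30     9.6333
Sum = 38.067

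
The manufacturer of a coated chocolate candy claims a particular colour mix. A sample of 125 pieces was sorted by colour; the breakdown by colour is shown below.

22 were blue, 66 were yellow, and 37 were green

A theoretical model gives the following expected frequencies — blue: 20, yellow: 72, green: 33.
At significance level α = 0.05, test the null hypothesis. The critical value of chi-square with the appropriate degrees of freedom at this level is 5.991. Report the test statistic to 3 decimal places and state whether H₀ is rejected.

blue: (22 − 20)²/20 = 4/20 = 0.2000
yellow: (66 − 72)²/72 = 36/72 = 0.5000
green: (37 − 33)²/33 = 16/33 = 0.4848
Sum = 1.185
df = 2. Since 1.185 < 5.991, we do not reject H₀.

1.185; do not reject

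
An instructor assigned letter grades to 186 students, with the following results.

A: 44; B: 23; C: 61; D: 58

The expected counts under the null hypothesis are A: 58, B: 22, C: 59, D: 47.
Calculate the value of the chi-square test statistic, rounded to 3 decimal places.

6.067

A: (44 − 58)²/58 = 196/58 = 3.3793
B: (23 − 22)²/22 = 1/22 = 0.0455
C: (61 − 59)²/59 = 4/59 = 0.0678
D: (58 − 47)²/47 = 121/47 = 2.5745
Sum = 6.067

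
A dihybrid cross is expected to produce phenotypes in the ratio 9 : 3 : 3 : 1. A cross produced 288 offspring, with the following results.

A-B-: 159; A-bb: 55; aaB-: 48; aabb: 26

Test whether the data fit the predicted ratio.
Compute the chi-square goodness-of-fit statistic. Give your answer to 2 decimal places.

Ratio total = 16. Expected counts: 288×9/16 = 162, 288×3/16 = 54, 288×3/16 = 54, 288×1/16 = 18.
A-B-: (159 − 162)²/162 = 9/162 = 0.056
A-bb: (55 − 54)²/54 = 1/54 = 0.019
aaB-: (48 − 54)²/54 = 36/54 = 0.667
aabb: (26 − 18)²/18 = 64/18 = 3.556
Sum = 4.30

4.30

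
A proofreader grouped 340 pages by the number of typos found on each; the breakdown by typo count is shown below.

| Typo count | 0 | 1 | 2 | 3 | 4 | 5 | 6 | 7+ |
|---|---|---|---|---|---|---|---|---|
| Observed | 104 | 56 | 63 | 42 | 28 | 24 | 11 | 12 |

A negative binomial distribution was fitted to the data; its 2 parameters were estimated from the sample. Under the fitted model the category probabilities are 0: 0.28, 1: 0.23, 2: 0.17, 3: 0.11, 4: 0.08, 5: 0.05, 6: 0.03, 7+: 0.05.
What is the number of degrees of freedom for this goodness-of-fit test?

There are k = 8 categories and 2 parameters estimated from the data, so df = 8 − 1 − 2 = 5.

5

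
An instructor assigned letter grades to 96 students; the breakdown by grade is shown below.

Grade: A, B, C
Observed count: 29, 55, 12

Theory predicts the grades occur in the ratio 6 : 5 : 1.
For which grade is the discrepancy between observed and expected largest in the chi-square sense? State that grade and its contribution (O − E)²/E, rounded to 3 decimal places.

A, 7.521

Ratio total = 12. Expected counts: 96×6/12 = 48, 96×5/12 = 40, 96×1/12 = 8.
cat         O        E   (O−E)²/E
A          29       48     7.5208
B          55       40     5.6250
C          12        8     2.0000
The largest term is for A: 7.521.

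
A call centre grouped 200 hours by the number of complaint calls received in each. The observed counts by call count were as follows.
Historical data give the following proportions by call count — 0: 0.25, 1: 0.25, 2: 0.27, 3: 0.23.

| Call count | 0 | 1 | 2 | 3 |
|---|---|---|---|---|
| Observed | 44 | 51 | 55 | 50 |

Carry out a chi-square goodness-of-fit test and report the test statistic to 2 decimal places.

1.11

Expected counts E_i = n·p_i: 200×0.25 = 50, 200×0.25 = 50, 200×0.27 = 54, 200×0.23 = 46.
χ² = (44−50)²/50 + (51−50)²/50 + (55−54)²/54 + (50−46)²/46
   = 0.720 + 0.020 + 0.019 + 0.348
Sum = 1.11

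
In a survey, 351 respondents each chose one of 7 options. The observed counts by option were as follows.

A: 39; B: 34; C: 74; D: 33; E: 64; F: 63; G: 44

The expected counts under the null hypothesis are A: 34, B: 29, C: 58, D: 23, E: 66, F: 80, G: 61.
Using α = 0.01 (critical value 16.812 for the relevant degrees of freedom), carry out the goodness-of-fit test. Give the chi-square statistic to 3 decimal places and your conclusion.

18.770; reject

χ² = (39−34)²/34 + (34−29)²/29 + (74−58)²/58 + (33−23)²/23 + (64−66)²/66 + (63−80)²/80 + (44−61)²/61
   = 0.7353 + 0.8621 + 4.4138 + 4.3478 + 0.0606 + 3.6125 + 4.7377
Sum = 18.770
df = 6. Since 18.770 > 16.812, we reject H₀.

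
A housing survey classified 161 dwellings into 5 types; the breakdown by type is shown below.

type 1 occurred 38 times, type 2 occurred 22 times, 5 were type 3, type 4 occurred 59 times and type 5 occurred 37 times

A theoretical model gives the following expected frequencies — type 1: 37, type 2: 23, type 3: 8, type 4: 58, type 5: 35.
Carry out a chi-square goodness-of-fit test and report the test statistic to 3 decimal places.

type 1: (38 − 37)²/37 = 1/37 = 0.0270
type 2: (22 − 23)²/23 = 1/23 = 0.0435
type 3: (5 − 8)²/8 = 9/8 = 1.1250
type 4: (59 − 58)²/58 = 1/58 = 0.0172
type 5: (37 − 35)²/35 = 4/35 = 0.1143
Sum = 1.327

1.327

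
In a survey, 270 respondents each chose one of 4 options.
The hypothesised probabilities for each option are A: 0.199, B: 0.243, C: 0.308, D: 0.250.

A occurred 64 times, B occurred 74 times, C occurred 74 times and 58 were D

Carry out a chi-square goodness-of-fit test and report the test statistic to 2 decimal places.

5.38

Expected counts E_i = n·p_i: 270×0.199 = 53.73, 270×0.243 = 65.61, 270×0.308 = 83.16, 270×0.250 = 67.5.
A: (64 − 53.73)²/53.73 = 105.4729/53.73 = 1.963
B: (74 − 65.61)²/65.61 = 70.3921/65.61 = 1.073
C: (74 − 83.16)²/83.16 = 83.9056/83.16 = 1.009
D: (58 − 67.5)²/67.5 = 90.25/67.5 = 1.337
Sum = 5.38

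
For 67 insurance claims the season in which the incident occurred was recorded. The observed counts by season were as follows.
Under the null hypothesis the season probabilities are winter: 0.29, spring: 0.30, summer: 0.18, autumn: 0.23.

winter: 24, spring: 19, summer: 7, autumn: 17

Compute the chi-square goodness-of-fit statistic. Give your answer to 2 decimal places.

Expected counts E_i = n·p_i: 67×0.29 = 19.43, 67×0.30 = 20.1, 67×0.18 = 12.06, 67×0.23 = 15.41.
winter: (24 − 19.43)²/19.43 = 20.8849/19.43 = 1.075
spring: (19 − 20.1)²/20.1 = 1.21/20.1 = 0.060
summer: (7 − 12.06)²/12.06 = 25.6036/12.06 = 2.123
autumn: (17 − 15.41)²/15.41 = 2.5281/15.41 = 0.164
Sum = 3.42

3.42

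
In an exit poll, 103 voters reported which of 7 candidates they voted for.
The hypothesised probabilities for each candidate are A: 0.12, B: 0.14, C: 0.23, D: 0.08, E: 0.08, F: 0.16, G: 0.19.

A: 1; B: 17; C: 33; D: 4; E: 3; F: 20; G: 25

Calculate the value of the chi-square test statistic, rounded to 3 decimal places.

Expected counts E_i = n·p_i: 103×0.12 = 12.36, 103×0.14 = 14.42, 103×0.23 = 23.69, 103×0.08 = 8.24, 103×0.08 = 8.24, 103×0.16 = 16.48, 103×0.19 = 19.57.
A: (1 − 12.36)²/12.36 = 129.0496/12.36 = 10.4409
B: (17 − 14.42)²/14.42 = 6.6564/14.42 = 0.4616
C: (33 − 23.69)²/23.69 = 86.6761/23.69 = 3.6588
D: (4 − 8.24)²/8.24 = 17.9776/8.24 = 2.1817
E: (3 − 8.24)²/8.24 = 27.4576/8.24 = 3.3322
F: (20 − 16.48)²/16.48 = 12.3904/16.48 = 0.7518
G: (25 − 19.57)²/19.57 = 29.4849/19.57 = 1.5066
Sum = 22.334

22.334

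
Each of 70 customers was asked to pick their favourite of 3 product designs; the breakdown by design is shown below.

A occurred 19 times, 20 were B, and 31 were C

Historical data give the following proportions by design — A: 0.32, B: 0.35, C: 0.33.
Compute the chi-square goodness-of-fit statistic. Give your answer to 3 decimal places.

Expected counts E_i = n·p_i: 70×0.32 = 22.4, 70×0.35 = 24.5, 70×0.33 = 23.1.
χ² = (19−22.4)²/22.4 + (20−24.5)²/24.5 + (31−23.1)²/23.1
   = 0.5161 + 0.8265 + 2.7017
Sum = 4.044

4.044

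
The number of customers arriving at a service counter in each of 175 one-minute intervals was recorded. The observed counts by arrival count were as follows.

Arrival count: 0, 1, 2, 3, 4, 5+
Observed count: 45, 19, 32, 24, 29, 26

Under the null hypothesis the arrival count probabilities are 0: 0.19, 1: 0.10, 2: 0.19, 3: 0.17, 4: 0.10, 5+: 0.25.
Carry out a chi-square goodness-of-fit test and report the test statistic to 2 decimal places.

20.20

Expected counts E_i = n·p_i: 175×0.19 = 33.25, 175×0.10 = 17.5, 175×0.19 = 33.25, 175×0.17 = 29.75, 175×0.10 = 17.5, 175×0.25 = 43.75.
0: (45 − 33.25)²/33.25 = 138.0625/33.25 = 4.152
1: (19 − 17.5)²/17.5 = 2.25/17.5 = 0.129
2: (32 − 33.25)²/33.25 = 1.5625/33.25 = 0.047
3: (24 − 29.75)²/29.75 = 33.0625/29.75 = 1.111
4: (29 − 17.5)²/17.5 = 132.25/17.5 = 7.557
5+: (26 − 43.75)²/43.75 = 315.0625/43.75 = 7.201
Sum = 20.20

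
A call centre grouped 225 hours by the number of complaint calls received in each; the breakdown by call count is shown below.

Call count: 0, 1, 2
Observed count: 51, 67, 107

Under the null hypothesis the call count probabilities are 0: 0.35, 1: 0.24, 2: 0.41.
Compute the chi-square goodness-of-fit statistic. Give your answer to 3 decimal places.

15.267

Expected counts E_i = n·p_i: 225×0.35 = 78.75, 225×0.24 = 54, 225×0.41 = 92.25.
cat         O        E   (O−E)²/E
0          51    78.75     9.7786
1          67       54     3.1296
2         107    92.25     2.3584
Sum = 15.267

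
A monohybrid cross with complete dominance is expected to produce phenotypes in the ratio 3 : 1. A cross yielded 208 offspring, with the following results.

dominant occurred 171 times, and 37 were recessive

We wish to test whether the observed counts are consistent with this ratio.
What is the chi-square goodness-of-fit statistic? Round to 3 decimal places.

5.769

Ratio total = 4. Expected counts: 208×3/4 = 156, 208×1/4 = 52.
dominant: (171 − 156)²/156 = 225/156 = 1.4423
recessive: (37 − 52)²/52 = 225/52 = 4.3269
Sum = 5.769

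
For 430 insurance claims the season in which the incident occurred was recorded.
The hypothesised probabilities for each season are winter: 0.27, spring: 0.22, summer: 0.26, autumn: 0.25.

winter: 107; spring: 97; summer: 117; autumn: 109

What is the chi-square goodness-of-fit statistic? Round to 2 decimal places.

Expected counts E_i = n·p_i: 430×0.27 = 116.1, 430×0.22 = 94.6, 430×0.26 = 111.8, 430×0.25 = 107.5.
χ² = (107−116.1)²/116.1 + (97−94.6)²/94.6 + (117−111.8)²/111.8 + (109−107.5)²/107.5
   = 0.713 + 0.061 + 0.242 + 0.021
Sum = 1.04

1.04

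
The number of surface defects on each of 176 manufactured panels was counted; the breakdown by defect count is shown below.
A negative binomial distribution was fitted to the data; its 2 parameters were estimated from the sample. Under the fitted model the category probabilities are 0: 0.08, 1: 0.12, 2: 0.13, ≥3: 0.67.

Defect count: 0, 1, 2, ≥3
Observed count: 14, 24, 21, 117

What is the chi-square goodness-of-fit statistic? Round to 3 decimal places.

Expected counts E_i = n·p_i: 176×0.08 = 14.08, 176×0.12 = 21.12, 176×0.13 = 22.88, 176×0.67 = 117.92.
cat         O        E   (O−E)²/E
0          14    14.08     0.0005
1          24    21.12     0.3927
2          21    22.88     0.1545
≥3        117   117.92     0.0072
Sum = 0.555

0.555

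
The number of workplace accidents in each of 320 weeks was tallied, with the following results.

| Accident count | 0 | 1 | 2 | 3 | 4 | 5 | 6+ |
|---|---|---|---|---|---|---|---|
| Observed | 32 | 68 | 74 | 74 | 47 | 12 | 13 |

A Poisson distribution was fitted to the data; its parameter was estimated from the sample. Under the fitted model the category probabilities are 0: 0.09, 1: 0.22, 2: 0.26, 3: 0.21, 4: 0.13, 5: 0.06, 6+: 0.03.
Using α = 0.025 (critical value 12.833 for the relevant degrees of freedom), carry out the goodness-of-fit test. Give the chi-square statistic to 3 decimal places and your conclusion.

6.748; do not reject

Expected counts E_i = n·p_i: 320×0.09 = 28.8, 320×0.22 = 70.4, 320×0.26 = 83.2, 320×0.21 = 67.2, 320×0.13 = 41.6, 320×0.06 = 19.2, 320×0.03 = 9.6.
0: (32 − 28.8)²/28.8 = 10.24/28.8 = 0.3556
1: (68 − 70.4)²/70.4 = 5.76/70.4 = 0.0818
2: (74 − 83.2)²/83.2 = 84.64/83.2 = 1.0173
3: (74 − 67.2)²/67.2 = 46.24/67.2 = 0.6881
4: (47 − 41.6)²/41.6 = 29.16/41.6 = 0.7010
5: (12 − 19.2)²/19.2 = 51.84/19.2 = 2.7000
6+: (13 − 9.6)²/9.6 = 11.56/9.6 = 1.2042
Sum = 6.748
df = 5. Since 6.748 < 12.833, we do not reject H₀.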